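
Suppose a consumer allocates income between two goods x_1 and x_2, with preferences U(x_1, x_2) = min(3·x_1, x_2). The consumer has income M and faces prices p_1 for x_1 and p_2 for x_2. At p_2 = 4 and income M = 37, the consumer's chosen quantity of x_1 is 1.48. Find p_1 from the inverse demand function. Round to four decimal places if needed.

Leontief preferences: the optimum is at the kink where x_1/1 = x_2/3, i.e. x_2 = 3·x_1.
Budget: p_1·x_1 + p_2·3·x_1 = M, so (p_1 + 3·p_2)·x_1 = M.
Demand: x_1*(p_1,p_2,M) = M/(p_1 + 3·p_2), x_2* = 3·M/(p_1 + 3·p_2).
Set x_1* = 1.48 in the demand function and solve for p_1: p_1 = 13.

p_1 = 13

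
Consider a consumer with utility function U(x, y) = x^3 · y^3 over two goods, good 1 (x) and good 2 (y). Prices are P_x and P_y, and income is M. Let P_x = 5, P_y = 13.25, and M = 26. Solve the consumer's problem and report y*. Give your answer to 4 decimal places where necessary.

y* = 0.9811

MU_x/MU_y = (3·y)/(3·x); tangency sets this equal to P_x/P_y.
Rearranging, P_y·y = P_x·x. Substituting into the budget gives P_x·x·(1 + 1) = M.
Demand: x*(P_x,P_y,M) = 0.5·M/P_x and y* = 0.5·M/P_y.
At P_x=5, P_y=13.25, M=26: y* = 0.5·26/13.25 = 0.9811.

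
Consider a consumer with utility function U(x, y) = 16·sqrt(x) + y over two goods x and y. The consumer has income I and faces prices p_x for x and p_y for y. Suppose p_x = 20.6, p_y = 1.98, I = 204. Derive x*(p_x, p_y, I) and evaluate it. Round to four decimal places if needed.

MU_x = 8/√x, MU_y = 1. Tangency: 8/√x = p_x/p_y.
Solve: √x = 8·p_y/p_x, so x*(p_x,p_y) = (8·p_y/p_x)², and y* = (I − p_x·x*)/p_y.
Plugging in: x* = (8·1.98/20.6)² = 0.5913.

x* = 0.5913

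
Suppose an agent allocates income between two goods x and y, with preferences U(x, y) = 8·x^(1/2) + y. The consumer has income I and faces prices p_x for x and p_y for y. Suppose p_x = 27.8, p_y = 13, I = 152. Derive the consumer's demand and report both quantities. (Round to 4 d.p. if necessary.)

x* = 3.4988, y* = 4.2103

MU_x = 4/√x, MU_y = 1. Tangency: 4/√x = p_x/p_y.
Solve: √x = 4·p_y/p_x, so x*(p_x,p_y) = (4·p_y/p_x)², and y* = (I − p_x·x*)/p_y.
Plugging in: x* = (4·13/27.8)² = 3.4988, y* = 4.2103.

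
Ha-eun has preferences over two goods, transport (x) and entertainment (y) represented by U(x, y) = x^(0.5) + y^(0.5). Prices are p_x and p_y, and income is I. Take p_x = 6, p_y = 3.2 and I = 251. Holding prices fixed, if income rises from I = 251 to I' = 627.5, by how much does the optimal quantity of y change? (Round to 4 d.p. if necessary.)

MU_x ∝ x^(-0.5), MU_y ∝ y^(-0.5), so MRS = (y/x)^(0.5) = p_x/p_y.
Hence y/x = (p_x/p_y)^(1/(0.5)), i.e. raised to the 2 power.
Substitute y = (y/x)·x into the budget: x* = I/(p_x + p_y·(y/x)).
Numerically y/x = 3.515625, so x* = 251/(6 + 3.2·3.515625) = 14.5507 and y* = 3.515625·14.5507 = 51.1549.
At I' = 627.5: y* = 127.8872. Change: 127.8872 − 51.1549 = 76.7323.

Δy* = 76.7323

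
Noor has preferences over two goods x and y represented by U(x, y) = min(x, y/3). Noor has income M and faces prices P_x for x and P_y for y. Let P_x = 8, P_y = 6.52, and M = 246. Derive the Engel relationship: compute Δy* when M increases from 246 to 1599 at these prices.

Δy* = 147.2787

Demand: x*(P_x,P_y,M) = M/(P_x + 3·P_y), y* = 3·M/(P_x + 3·P_y).
Here 8 + 3·6.52 = 27.56, giving y* = 26.7779.
At M' = 1599: y* = 174.0566. Change: 174.0566 − 26.7779 = 147.2787.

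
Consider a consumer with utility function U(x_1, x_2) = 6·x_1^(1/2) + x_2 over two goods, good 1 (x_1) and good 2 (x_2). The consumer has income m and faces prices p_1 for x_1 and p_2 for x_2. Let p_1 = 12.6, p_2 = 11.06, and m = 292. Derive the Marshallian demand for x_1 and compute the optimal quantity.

Set MRS = p_1/p_2: 3·x_1^(−1/2) = p_1/p_2.
Thus x_1* = (3·p_2/p_1)² — independent of m — with the rest of income spent on x_2.
Plugging in: x_1* = (3·11.06/12.6)² = 6.9344.

x_1* = 6.9344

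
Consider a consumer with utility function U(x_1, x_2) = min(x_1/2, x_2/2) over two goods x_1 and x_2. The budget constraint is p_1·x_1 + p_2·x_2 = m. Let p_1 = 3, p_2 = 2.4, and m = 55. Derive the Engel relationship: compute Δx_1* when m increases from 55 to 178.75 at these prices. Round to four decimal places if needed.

Δx_1* = 22.9167

With perfect complements, no substitution: consume in ratio x_1:x_2 = 2:2.
Budget: p_1·x_1 + p_2·x_1 = m, so (2·p_1 + 2·p_2)·x_1 = 2·m.
Demand: x_1*(p_1,p_2,m) = 2·m/(2·p_1 + 2·p_2), x_2* = 2·m/(2·p_1 + 2·p_2).
Here 2·3 + 2·2.4 = 10.8, giving x_1* = 10.1852.
At m' = 178.75: x_1* = 33.1019. Change: 33.1019 − 10.1852 = 22.9167.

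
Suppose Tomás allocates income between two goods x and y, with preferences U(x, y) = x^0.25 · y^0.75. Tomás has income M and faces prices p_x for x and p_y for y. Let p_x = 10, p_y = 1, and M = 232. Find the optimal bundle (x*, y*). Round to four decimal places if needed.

Tangency: MRS = (1/3)·y/x = p_x/p_y.
So 0.25·p_y·y = 0.75·p_x·x; combined with the budget, a share 0.25 of income goes to x.
Demand: x*(p_x,p_y,M) = 0.25·M/p_x and y* = 0.75·M/p_y.
At p_x=10, p_y=1, M=232: x* = 0.25·232/10 = 5.8, y* = 174.

x* = 5.8, y* = 174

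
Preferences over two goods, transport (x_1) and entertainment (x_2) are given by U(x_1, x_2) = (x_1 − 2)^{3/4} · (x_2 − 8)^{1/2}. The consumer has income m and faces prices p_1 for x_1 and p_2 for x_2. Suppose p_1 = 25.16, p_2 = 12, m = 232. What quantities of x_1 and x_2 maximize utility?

x_1* = 4.0432, x_2* = 10.856

MRS = (3/2)·(x_2−8)/(x_1−2). Tangency with p_1/p_2 gives x_2−8 = (2/3)·(p_1/p_2)·(x_1−2).
After buying the subsistence bundle (2, 8), a share 0.6 of the remaining income goes to x_1: x_1* = 2 + 0.6·(m − 2p_1 − 8p_2)/p_1.
Discretionary income = 232 − 2·25.16 − 8·12 = 85.68; x_1* = 2 + 0.6·85.68/25.16 = 4.0432; x_2* = 8 + 0.4·85.68/12 = 10.856.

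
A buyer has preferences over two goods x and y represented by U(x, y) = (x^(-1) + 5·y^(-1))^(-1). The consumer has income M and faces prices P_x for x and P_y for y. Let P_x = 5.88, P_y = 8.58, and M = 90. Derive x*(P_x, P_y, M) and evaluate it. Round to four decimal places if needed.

With the ratio pinned down, the budget gives x* = M/(P_x + P_y·(y/x)) and y* = (y/x)·x*.
Numerically y/x = 1.851101, so x* = 90/(5.88 + 8.58·1.851101) = 4.1356.

x* = 4.1356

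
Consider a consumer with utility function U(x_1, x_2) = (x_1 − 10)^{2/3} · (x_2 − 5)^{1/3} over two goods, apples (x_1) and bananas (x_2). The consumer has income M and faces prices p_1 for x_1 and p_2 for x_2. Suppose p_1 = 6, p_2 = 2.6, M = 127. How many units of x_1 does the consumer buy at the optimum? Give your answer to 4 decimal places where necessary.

x_1* = 16

MRS = 2·(x_2−5)/(x_1−10). Tangency with p_1/p_2 gives x_2−5 = (1/2)·(p_1/p_2)·(x_1−10).
After buying the subsistence bundle (10, 5), a share 2/3 of the remaining income goes to x_1: x_1* = 10 + 2/3·(M − 10p_1 − 5p_2)/p_1.
Discretionary income = 127 − 10·6 − 5·2.6 = 54; x_1* = 10 + 2/3·54/6 = 16.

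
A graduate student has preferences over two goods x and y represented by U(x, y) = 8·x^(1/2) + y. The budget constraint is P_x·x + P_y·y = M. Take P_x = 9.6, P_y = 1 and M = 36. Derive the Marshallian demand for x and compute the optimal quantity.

x* = 0.1736

Set MRS = P_x/P_y: 4·x^(−1/2) = P_x/P_y.
Solve: √x = 4·P_y/P_x, so x*(P_x,P_y) = (4·P_y/P_x)², and y* = (M − P_x·x*)/P_y.
Plugging in: x* = (4·1/9.6)² = 0.1736.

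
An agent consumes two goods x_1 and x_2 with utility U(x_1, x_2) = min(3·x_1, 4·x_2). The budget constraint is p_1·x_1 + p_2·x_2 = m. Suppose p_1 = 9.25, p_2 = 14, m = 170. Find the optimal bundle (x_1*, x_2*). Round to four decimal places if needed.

With perfect complements, no substitution: consume in ratio x_1:x_2 = 4:3.
Budget: p_1·x_1 + p_2·(3/4)·x_1 = m, so (4·p_1 + 3·p_2)·x_1 = 4·m.
Demand: x_1*(p_1,p_2,m) = 4·m/(4·p_1 + 3·p_2), x_2* = 3·m/(4·p_1 + 3·p_2).
Here 4·9.25 + 3·14 = 79, giving x_1* = 8.6076 and x_2* = 6.4557.

x_1* = 8.6076, x_2* = 6.4557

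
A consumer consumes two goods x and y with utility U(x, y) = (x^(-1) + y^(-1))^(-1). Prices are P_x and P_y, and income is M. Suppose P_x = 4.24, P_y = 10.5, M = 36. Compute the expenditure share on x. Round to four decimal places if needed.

Substitute y = (y/x)·x into the budget: x* = M/(P_x + P_y·(y/x)).
Numerically y/x = 0.63546, so x* = 36/(4.24 + 10.5·0.63546) = 3.299 and y* = 0.63546·3.299 = 2.0964.
Expenditure on x: 4.24·3.299 = 13.9878; share = 0.3886.

share on x = 0.3886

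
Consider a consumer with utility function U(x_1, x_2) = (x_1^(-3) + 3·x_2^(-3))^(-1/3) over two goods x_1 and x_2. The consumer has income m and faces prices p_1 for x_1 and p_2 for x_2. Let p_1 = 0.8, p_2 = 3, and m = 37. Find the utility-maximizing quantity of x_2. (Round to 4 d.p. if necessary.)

x_2* = 9.6206

MU_x_1 ∝ x_1^(-4), MU_x_2 ∝ 3·x_2^(-4), so MRS = (1/3)·(x_2/x_1)^(4) = p_1/p_2.
Hence x_2/x_1 = (3·p_1/p_2)^(1/(4)), i.e. raised to the 0.25 power.
Substitute x_2 = (x_2/x_1)·x_1 into the budget: x_1* = m/(p_1 + p_2·(x_2/x_1)).
Numerically x_2/x_1 = 0.945742, so x_1* = 37/(0.8 + 3·0.945742) = 10.1726 and x_2* = 0.945742·10.1726 = 9.6206.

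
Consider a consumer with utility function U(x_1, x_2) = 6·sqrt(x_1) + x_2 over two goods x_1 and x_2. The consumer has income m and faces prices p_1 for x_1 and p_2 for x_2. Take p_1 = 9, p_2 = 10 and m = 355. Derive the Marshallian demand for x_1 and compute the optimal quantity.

Set MRS = p_1/p_2: 3·x_1^(−1/2) = p_1/p_2.
Solve: √x_1 = 3·p_2/p_1, so x_1*(p_1,p_2) = (3·p_2/p_1)², and x_2* = (m − p_1·x_1*)/p_2.
Plugging in: x_1* = (3·10/9)² = 11.1111.

x_1* = 11.1111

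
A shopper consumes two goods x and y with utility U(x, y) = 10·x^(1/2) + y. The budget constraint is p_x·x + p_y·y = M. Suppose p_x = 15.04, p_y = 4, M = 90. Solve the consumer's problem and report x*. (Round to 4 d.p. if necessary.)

x* = 1.7683

MU_x = 5/√x, MU_y = 1. Tangency: 5/√x = p_x/p_y.
Solve: √x = 5·p_y/p_x, so x*(p_x,p_y) = (5·p_y/p_x)², and y* = (M − p_x·x*)/p_y.
Plugging in: x* = (5·4/15.04)² = 1.7683.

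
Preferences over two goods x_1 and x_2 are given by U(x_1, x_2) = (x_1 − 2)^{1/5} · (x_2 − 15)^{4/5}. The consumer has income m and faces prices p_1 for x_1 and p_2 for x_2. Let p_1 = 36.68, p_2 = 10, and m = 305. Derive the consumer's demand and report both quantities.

MRS = (1/4)·(x_2−15)/(x_1−2). Tangency with p_1/p_2 gives x_2−15 = 4·(p_1/p_2)·(x_1−2).
Substituting into the budget: x_1* = 2 + 0.2·(m − 2·p_1 − 15·p_2)/p_1, and x_2* = 15 + 0.8·(…)/p_2.
Discretionary income = 305 − 2·36.68 − 15·10 = 81.64; x_1* = 2 + 0.2·81.64/36.68 = 2.4451; x_2* = 15 + 0.8·81.64/10 = 21.5312.

x_1* = 2.4451, x_2* = 21.5312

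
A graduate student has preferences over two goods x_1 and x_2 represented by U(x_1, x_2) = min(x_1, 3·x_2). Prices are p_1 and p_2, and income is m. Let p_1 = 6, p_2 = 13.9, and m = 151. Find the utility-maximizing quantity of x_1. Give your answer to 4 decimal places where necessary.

x_1* = 14.2006

With perfect complements, no substitution: consume in ratio x_1:x_2 = 3:1.
Budget: p_1·x_1 + p_2·(1/3)·x_1 = m, so (3·p_1 + p_2)·x_1 = 3·m.
Demand: x_1*(p_1,p_2,m) = 3·m/(3·p_1 + p_2), x_2* = m/(3·p_1 + p_2).
Here 3·6 + 13.9 = 31.9, giving x_1* = 14.2006.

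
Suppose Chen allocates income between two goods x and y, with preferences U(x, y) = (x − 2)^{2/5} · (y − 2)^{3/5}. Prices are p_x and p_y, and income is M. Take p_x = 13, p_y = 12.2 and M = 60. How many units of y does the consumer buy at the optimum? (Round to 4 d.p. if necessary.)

Discretionary income = 60 − 2·13 − 2·12.2 = 9.6; y* = 2 + 0.6·9.6/12.2 = 2.4721.

y* = 2.4721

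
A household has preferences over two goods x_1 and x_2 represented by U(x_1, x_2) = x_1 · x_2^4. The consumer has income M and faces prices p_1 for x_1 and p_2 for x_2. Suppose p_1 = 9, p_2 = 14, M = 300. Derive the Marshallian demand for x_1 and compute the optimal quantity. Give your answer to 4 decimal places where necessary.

MU_x_1/MU_x_2 = (x_2)/(4·x_1); tangency sets this equal to p_1/p_2.
Rearranging, p_2·x_2 = 4·p_1·x_1. Substituting into the budget gives p_1·x_1·(1 + 4) = M.
Demand: x_1*(p_1,p_2,M) = 0.2·M/p_1 and x_2* = 0.8·M/p_2.
At p_1=9, p_2=14, M=300: x_1* = 0.2·300/9 = 6.6667.

x_1* = 6.6667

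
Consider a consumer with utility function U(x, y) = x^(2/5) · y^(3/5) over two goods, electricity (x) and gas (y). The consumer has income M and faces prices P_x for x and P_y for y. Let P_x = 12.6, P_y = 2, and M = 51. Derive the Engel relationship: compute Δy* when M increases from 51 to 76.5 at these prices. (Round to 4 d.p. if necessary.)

MU_x/MU_y = (0.4·y)/(0.6·x); tangency sets this equal to P_x/P_y.
So 0.4·P_y·y = 0.6·P_x·x; combined with the budget, a share 0.4 of income goes to x.
Demand: x*(P_x,P_y,M) = 0.4·M/P_x and y* = 0.6·M/P_y.
At P_x=12.6, P_y=2, M=51: y* = 0.6·51/2 = 15.3.
At M' = 76.5: y* = 22.95. Change: 22.95 − 15.3 = 7.65.

Δy* = 7.65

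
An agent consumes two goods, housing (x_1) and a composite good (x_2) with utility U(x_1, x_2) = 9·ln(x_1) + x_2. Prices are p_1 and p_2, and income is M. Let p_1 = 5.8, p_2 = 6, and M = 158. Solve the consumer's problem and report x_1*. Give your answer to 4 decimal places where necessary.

x_1* = 9.3103

So x_1*(p_1,p_2) = 9·p_2/p_1, independent of income; and x_2* = (M − 9·p_2)/p_2.
At the given prices: x_1* = 9·6/5.8 = 9.3103.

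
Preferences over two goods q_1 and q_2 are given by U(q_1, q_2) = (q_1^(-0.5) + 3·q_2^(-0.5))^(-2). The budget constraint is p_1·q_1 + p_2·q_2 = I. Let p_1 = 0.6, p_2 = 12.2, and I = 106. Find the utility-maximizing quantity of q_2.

MRS = MU_q_1/MU_q_2 = (1/3)·(q_2/q_1)^(1.5). Set equal to p_1/p_2.
Hence q_2/q_1 = (3·p_1/p_2)^(1/(1.5)), i.e. raised to the 2/3 power.
Substitute q_2 = (q_2/q_1)·q_1 into the budget: q_1* = I/(p_1 + p_2·(q_2/q_1)).
Numerically q_2/q_1 = 0.279217, so q_1* = 106/(0.6 + 12.2·0.279217) = 26.4574 and q_2* = 0.279217·26.4574 = 7.3873.

q_2* = 7.3873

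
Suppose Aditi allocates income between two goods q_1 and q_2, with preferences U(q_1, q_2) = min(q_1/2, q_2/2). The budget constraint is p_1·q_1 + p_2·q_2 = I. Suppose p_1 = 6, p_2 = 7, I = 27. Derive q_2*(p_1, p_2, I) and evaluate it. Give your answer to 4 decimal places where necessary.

q_2* = 2.0769

Demand: q_1*(p_1,p_2,I) = 2·I/(2·p_1 + 2·p_2), q_2* = 2·I/(2·p_1 + 2·p_2).
Here 2·6 + 2·7 = 26, giving q_2* = 2.0769.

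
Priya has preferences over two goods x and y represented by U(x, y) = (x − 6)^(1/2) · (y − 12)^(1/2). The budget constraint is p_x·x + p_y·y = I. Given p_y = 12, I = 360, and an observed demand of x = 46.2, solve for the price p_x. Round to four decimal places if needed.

p_x = 2.5

MRS = (y−12)/(x−6). Tangency with p_x/p_y gives y−12 = (p_x/p_y)·(x−6).
After buying the subsistence bundle (6, 12), a share 0.5 of the remaining income goes to x: x* = 6 + 0.5·(I − 6p_x − 12p_y)/p_x.
Set x* = 46.2 in the demand function and solve for p_x: p_x = 2.5.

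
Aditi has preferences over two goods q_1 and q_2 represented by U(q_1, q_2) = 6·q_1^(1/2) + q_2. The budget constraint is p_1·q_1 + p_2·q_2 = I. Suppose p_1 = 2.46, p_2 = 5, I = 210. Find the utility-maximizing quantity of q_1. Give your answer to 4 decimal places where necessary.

q_1* = 37.1802

Utility is quasi-linear in q_2; the FOC for q_1 is 3/√q_1 = p_1/p_2.
Thus q_1* = (3·p_2/p_1)² — independent of I — with the rest of income spent on q_2.
Plugging in: q_1* = (3·5/2.46)² = 37.1802.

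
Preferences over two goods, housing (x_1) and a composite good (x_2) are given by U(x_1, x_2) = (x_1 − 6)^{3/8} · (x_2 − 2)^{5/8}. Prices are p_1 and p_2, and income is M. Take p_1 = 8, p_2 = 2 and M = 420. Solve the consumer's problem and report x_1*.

MRS = (3/5)·(x_2−2)/(x_1−6). Tangency with p_1/p_2 gives x_2−2 = (5/3)·(p_1/p_2)·(x_1−6).
Substituting into the budget: x_1* = 6 + 0.375·(M − 6·p_1 − 2·p_2)/p_1, and x_2* = 2 + 0.625·(…)/p_2.
Discretionary income = 420 − 6·8 − 2·2 = 368; x_1* = 6 + 0.375·368/8 = 23.25.

x_1* = 23.25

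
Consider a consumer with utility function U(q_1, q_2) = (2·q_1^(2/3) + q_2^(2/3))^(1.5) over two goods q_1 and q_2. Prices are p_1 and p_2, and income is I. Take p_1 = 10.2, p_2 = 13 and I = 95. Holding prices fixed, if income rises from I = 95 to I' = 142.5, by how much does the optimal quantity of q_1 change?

MU_q_1 ∝ 2·q_1^(-1/3), MU_q_2 ∝ q_2^(-1/3), so MRS = 2·(q_2/q_1)^(1/3) = p_1/p_2.
Solve for the ratio: q_2/q_1 = [(1/2)·p_1/p_2]^(3).
Substitute q_2 = (q_2/q_1)·q_1 into the budget: q_1* = I/(p_1 + p_2·(q_2/q_1)).
Numerically q_2/q_1 = 0.060378, so q_1* = 95/(10.2 + 13·0.060378) = 8.6482.
At I' = 142.5: q_1* = 12.9723. Change: 12.9723 − 8.6482 = 4.3241.

Δq_1* = 4.3241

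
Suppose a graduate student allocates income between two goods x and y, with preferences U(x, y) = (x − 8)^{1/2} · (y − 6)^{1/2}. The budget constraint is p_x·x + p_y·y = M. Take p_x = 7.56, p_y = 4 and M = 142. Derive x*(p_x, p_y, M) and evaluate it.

x* = 11.8042

Let x' = x−8, y' = y−6. MRS = y'/x' = p_x/p_y.
After buying the subsistence bundle (8, 6), a share 0.5 of the remaining income goes to x: x* = 8 + 0.5·(M − 8p_x − 6p_y)/p_x.
Discretionary income = 142 − 8·7.56 − 6·4 = 57.52; x* = 8 + 0.5·57.52/7.56 = 11.8042.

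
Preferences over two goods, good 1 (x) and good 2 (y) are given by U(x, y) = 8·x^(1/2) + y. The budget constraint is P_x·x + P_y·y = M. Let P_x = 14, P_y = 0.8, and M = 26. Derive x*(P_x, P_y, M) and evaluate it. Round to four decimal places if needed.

Utility is quasi-linear in y; the FOC for x is 4/√x = P_x/P_y.
Thus x* = (4·P_y/P_x)² — independent of M — with the rest of income spent on y.
Plugging in: x* = (4·0.8/14)² = 0.0522.

x* = 0.0522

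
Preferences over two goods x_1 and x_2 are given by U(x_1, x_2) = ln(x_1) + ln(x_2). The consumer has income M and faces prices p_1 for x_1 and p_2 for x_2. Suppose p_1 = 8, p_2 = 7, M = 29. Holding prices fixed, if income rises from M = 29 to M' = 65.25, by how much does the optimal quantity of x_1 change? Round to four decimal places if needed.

Δx_1* = 2.2656

The MRS is x_2/x_1. Set MRS = p_1/p_2.
So p_2·x_2 = p_1·x_1; combined with the budget, a share 0.5 of income goes to x_1.
Demand: x_1*(p_1,p_2,M) = 0.5·M/p_1 and x_2* = 0.5·M/p_2.
At p_1=8, p_2=7, M=29: x_1* = 0.5·29/8 = 1.8125.
At M' = 65.25: x_1* = 4.0781. Change: 4.0781 − 1.8125 = 2.2656.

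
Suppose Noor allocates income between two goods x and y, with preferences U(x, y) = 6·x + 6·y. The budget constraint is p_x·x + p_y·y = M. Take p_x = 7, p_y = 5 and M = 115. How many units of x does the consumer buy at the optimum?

x* = 0

y gives more utility per dollar, so spend all income on y: y* = M/p_y, x* = 0.
Numerically: x* = 0, y* = 23.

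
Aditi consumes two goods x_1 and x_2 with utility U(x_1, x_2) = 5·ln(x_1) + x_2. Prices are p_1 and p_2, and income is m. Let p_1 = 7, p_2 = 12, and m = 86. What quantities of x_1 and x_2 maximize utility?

x_1* = 8.5714, x_2* = 2.1667

Set MRS = p_1/p_2: (5/x_1)/1 = p_1/p_2.
So x_1*(p_1,p_2) = 5·p_2/p_1, independent of income; and x_2* = (m − 5·p_2)/p_2.
At the given prices: x_1* = 5·12/7 = 8.5714, and x_2* = 2.1667.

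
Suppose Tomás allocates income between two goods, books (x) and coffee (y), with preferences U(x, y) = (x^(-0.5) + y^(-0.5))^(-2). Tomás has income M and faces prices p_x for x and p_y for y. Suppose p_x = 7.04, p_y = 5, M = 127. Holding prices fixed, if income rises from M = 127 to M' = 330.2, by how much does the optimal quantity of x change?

Δx* = 15.254

From the CES first-order condition, (y/x)^(1.5) = p_x/p_y.
Hence y/x = (p_x/p_y)^(1/(1.5)), i.e. raised to the 2/3 power.
With the ratio pinned down, the budget gives x* = M/(p_x + p_y·(y/x)) and y* = (y/x)·x*.
Numerically y/x = 1.256228, so x* = 127/(7.04 + 5·1.256228) = 9.5337.
At M' = 330.2: x* = 24.7877. Change: 24.7877 − 9.5337 = 15.254.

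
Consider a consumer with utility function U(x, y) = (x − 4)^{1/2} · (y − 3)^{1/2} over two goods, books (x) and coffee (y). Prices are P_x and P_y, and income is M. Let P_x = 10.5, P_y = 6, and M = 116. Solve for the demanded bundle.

x* = 6.6667, y* = 7.6667

MRS = (y−3)/(x−4). Tangency with P_x/P_y gives y−3 = (P_x/P_y)·(x−4).
After buying the subsistence bundle (4, 3), a share 0.5 of the remaining income goes to x: x* = 4 + 0.5·(M − 4P_x − 3P_y)/P_x.
Discretionary income = 116 − 4·10.5 − 3·6 = 56; x* = 4 + 0.5·56/10.5 = 6.6667; y* = 3 + 0.5·56/6 = 7.6667.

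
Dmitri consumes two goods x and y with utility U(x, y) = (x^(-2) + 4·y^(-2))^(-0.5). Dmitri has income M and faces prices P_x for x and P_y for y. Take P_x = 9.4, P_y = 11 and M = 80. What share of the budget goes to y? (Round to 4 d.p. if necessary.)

MRS = MU_x/MU_y = (1/4)·(y/x)^(3). Set equal to P_x/P_y.
Solve for the ratio: y/x = [4·P_x/P_y]^(1/3).
Substitute y = (y/x)·x into the budget: x* = M/(P_x + P_y·(y/x)).
Numerically y/x = 1.50637, so x* = 80/(9.4 + 11·1.50637) = 3.0805 and y* = 1.50637·3.0805 = 4.6403.
Expenditure on y: 11·4.6403 = 51.0436; share = 0.638.

share on y = 0.638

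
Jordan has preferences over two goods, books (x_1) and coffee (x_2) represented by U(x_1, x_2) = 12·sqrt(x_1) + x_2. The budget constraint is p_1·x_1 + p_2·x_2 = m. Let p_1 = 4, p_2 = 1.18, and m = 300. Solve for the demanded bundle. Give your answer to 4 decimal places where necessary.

x_1* = 3.1329, x_2* = 243.6173

Set MRS = p_1/p_2: 6·x_1^(−1/2) = p_1/p_2.
Solve: √x_1 = 6·p_2/p_1, so x_1*(p_1,p_2) = (6·p_2/p_1)², and x_2* = (m − p_1·x_1*)/p_2.
Plugging in: x_1* = (6·1.18/4)² = 3.1329, x_2* = 243.6173.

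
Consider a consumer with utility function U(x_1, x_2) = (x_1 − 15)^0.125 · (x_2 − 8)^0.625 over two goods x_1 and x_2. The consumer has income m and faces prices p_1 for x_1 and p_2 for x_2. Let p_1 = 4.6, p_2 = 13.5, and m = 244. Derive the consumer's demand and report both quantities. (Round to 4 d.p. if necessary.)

Let x_1' = x_1−15, x_2' = x_2−8. MRS = (1/5)·x_2'/x_1' = p_1/p_2.
Substituting into the budget: x_1* = 15 + 1/6·(m − 15·p_1 − 8·p_2)/p_1, and x_2* = 8 + 5/6·(…)/p_2.
Discretionary income = 244 − 15·4.6 − 8·13.5 = 67; x_1* = 15 + 1/6·67/4.6 = 17.4275; x_2* = 8 + 5/6·67/13.5 = 12.1358.

x_1* = 17.4275, x_2* = 12.1358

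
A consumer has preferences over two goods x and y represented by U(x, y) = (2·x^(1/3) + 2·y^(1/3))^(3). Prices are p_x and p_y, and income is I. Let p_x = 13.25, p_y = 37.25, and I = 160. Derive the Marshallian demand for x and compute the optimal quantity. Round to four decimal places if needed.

MU_x ∝ 2·x^(-2/3), MU_y ∝ 2·y^(-2/3), so MRS = (y/x)^(2/3) = p_x/p_y.
Hence y/x = (p_x/p_y)^(1/(2/3)), i.e. raised to the 1.5 power.
Substitute y = (y/x)·x into the budget: x* = I/(p_x + p_y·(y/x)).
Numerically y/x = 0.212146, so x* = 160/(13.25 + 37.25·0.212146) = 7.5641.

x* = 7.5641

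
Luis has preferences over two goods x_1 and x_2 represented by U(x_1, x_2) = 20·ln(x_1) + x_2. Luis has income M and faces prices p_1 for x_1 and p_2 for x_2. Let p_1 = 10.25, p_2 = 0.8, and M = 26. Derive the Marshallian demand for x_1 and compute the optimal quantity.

Set MRS = p_1/p_2: (20/x_1)/1 = p_1/p_2.
So x_1*(p_1,p_2) = 20·p_2/p_1, independent of income; and x_2* = (M − 20·p_2)/p_2.
At the given prices: x_1* = 20·0.8/10.25 = 1.561.

x_1* = 1.561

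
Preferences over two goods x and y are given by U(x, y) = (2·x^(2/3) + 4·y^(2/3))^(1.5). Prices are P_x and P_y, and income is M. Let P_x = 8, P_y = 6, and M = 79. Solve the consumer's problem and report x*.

x* = 0.6487

From the CES first-order condition, (1/2)·(y/x)^(1/3) = P_x/P_y.
Hence y/x = (2·P_x/P_y)^(1/(1/3)), i.e. raised to the 3 power.
Substitute y = (y/x)·x into the budget: x* = M/(P_x + P_y·(y/x)).
Numerically y/x = 18.962963, so x* = 79/(8 + 6·18.962963) = 0.6487.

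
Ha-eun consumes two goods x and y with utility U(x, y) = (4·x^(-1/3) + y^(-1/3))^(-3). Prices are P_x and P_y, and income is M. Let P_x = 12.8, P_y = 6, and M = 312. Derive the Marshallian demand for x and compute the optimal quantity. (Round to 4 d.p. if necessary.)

MRS = MU_x/MU_y = 4·(y/x)^(4/3). Set equal to P_x/P_y.
Hence y/x = ((1/4)·P_x/P_y)^(1/(4/3)), i.e. raised to the 0.75 power.
With the ratio pinned down, the budget gives x* = M/(P_x + P_y·(y/x)) and y* = (y/x)·x*.
Numerically y/x = 0.624093, so x* = 312/(12.8 + 6·0.624093) = 18.8582.

x* = 18.8582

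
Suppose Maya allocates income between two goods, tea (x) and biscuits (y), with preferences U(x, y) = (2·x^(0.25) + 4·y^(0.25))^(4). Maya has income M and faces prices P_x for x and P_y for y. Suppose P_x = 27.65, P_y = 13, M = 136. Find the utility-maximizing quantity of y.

y* = 7.9945

Numerically y/x = 6.892483, so x* = 136/(27.65 + 13·6.892483) = 1.1599 and y* = 6.892483·1.1599 = 7.9945.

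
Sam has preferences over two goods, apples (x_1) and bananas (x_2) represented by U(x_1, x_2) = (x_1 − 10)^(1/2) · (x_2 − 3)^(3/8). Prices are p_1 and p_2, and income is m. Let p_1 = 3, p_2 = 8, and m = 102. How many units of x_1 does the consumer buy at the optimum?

x_1* = 19.1429

Discretionary income = 102 − 10·3 − 3·8 = 48; x_1* = 10 + 4/7·48/3 = 19.1429.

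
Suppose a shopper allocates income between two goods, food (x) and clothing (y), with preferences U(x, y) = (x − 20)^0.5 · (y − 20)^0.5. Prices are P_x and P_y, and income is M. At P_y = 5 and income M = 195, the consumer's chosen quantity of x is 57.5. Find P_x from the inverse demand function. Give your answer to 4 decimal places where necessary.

Let x' = x−20, y' = y−20. MRS = y'/x' = P_x/P_y.
Substituting into the budget: x* = 20 + 0.5·(M − 20·P_x − 20·P_y)/P_x, and y* = 20 + 0.5·(…)/P_y.
Set x* = 57.5 in the demand function and solve for P_x: P_x = 1.

P_x = 1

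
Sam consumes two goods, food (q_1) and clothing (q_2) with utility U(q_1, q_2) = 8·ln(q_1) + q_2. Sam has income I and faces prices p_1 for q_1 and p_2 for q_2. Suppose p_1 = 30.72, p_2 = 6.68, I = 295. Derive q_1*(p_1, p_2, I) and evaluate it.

MU_q_1 = 8/q_1, MU_q_2 = 1. Tangency: 8/q_1 = p_1/p_2.
So q_1*(p_1,p_2) = 8·p_2/p_1, independent of income; and q_2* = (I − 8·p_2)/p_2.
At the given prices: q_1* = 8·6.68/30.72 = 1.7396.

q_1* = 1.7396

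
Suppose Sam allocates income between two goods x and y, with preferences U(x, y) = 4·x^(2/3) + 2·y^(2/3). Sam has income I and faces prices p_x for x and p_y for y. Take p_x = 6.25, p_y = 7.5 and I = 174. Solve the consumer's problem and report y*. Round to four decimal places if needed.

MRS = MU_x/MU_y = 2·(y/x)^(1/3). Set equal to p_x/p_y.
Hence y/x = ((1/2)·p_x/p_y)^(1/(1/3)), i.e. raised to the 3 power.
With the ratio pinned down, the budget gives x* = I/(p_x + p_y·(y/x)) and y* = (y/x)·x*.
Numerically y/x = 0.072338, so x* = 174/(6.25 + 7.5·0.072338) = 25.6164 and y* = 0.072338·25.6164 = 1.853.

y* = 1.853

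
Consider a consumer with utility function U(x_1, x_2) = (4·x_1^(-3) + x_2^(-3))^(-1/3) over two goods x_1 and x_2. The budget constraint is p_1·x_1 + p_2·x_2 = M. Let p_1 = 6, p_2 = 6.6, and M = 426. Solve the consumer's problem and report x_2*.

From the CES first-order condition, 4·(x_2/x_1)^(4) = p_1/p_2.
Hence x_2/x_1 = ((1/4)·p_1/p_2)^(1/(4)), i.e. raised to the 0.25 power.
With the ratio pinned down, the budget gives x_1* = M/(p_1 + p_2·(x_2/x_1)) and x_2* = (x_2/x_1)·x_1*.
Numerically x_2/x_1 = 0.690457, so x_1* = 426/(6 + 6.6·0.690457) = 40.3523 and x_2* = 0.690457·40.3523 = 27.8615.

x_2* = 27.8615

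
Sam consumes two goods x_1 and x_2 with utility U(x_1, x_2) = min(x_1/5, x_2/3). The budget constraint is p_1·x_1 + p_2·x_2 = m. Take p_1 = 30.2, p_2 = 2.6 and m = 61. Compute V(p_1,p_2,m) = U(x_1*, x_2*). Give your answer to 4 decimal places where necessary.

With perfect complements, no substitution: consume in ratio x_1:x_2 = 5:3.
Budget: p_1·x_1 + p_2·(3/5)·x_1 = m, so (5·p_1 + 3·p_2)·x_1 = 5·m.
Demand: x_1*(p_1,p_2,m) = 5·m/(5·p_1 + 3·p_2), x_2* = 3·m/(5·p_1 + 3·p_2).
Here 5·30.2 + 3·2.6 = 158.8, giving x_1* = 1.9207 and x_2* = 1.1524.
Utility at the optimum: U(1.9207, 1.1524) = 0.3841.

V = 0.3841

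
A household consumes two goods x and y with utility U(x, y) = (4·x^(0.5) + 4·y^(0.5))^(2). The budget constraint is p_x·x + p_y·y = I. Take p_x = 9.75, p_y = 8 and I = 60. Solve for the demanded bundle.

From the CES first-order condition, (y/x)^(0.5) = p_x/p_y.
Hence y/x = (p_x/p_y)^(1/(0.5)), i.e. raised to the 2 power.
With the ratio pinned down, the budget gives x* = I/(p_x + p_y·(y/x)) and y* = (y/x)·x*.
Numerically y/x = 1.485352, so x* = 60/(9.75 + 8·1.485352) = 2.7736 and y* = 1.485352·2.7736 = 4.1197.

x* = 2.7736, y* = 4.1197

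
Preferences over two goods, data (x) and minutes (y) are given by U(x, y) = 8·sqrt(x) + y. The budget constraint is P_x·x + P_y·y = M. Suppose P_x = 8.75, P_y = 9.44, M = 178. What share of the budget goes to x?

MU_x = 4/√x, MU_y = 1. Tangency: 4/√x = P_x/P_y.
Solve: √x = 4·P_y/P_x, so x*(P_x,P_y) = (4·P_y/P_x)², and y* = (M − P_x·x*)/P_y.
Plugging in: x* = (4·9.44/8.75)² = 18.6229, y* = 1.5942.
Expenditure on x: 8.75·18.6229 = 162.9506; share = 0.9155.

share on x = 0.9155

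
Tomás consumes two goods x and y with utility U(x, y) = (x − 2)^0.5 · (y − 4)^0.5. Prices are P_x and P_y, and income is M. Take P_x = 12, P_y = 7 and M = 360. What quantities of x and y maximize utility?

x* = 14.8333, y* = 26

MRS = (y−4)/(x−2). Tangency with P_x/P_y gives y−4 = (P_x/P_y)·(x−2).
After buying the subsistence bundle (2, 4), a share 0.5 of the remaining income goes to x: x* = 2 + 0.5·(M − 2P_x − 4P_y)/P_x.
Discretionary income = 360 − 2·12 − 4·7 = 308; x* = 2 + 0.5·308/12 = 14.8333; y* = 4 + 0.5·308/7 = 26.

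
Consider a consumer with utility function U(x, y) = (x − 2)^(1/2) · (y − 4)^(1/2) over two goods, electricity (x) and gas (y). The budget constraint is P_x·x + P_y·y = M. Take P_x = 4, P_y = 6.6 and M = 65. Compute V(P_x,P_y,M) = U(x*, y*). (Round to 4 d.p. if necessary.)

V = 2.9778

Let x' = x−2, y' = y−4. MRS = y'/x' = P_x/P_y.
Substituting into the budget: x* = 2 + 0.5·(M − 2·P_x − 4·P_y)/P_x, and y* = 4 + 0.5·(…)/P_y.
Discretionary income = 65 − 2·4 − 4·6.6 = 30.6; x* = 2 + 0.5·30.6/4 = 5.825; y* = 4 + 0.5·30.6/6.6 = 6.3182.
Utility at the optimum: U(5.825, 6.3182) = 2.9778.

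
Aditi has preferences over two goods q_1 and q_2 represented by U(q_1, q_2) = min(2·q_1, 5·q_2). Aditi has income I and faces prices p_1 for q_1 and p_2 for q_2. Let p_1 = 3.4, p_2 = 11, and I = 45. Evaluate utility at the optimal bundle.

V = 11.5385

Leontief preferences: the optimum is at the kink where q_1/5 = q_2/2, i.e. q_2 = (2/5)·q_1.
Budget: p_1·q_1 + p_2·(2/5)·q_1 = I, so (5·p_1 + 2·p_2)·q_1 = 5·I.
Demand: q_1*(p_1,p_2,I) = 5·I/(5·p_1 + 2·p_2), q_2* = 2·I/(5·p_1 + 2·p_2).
Here 5·3.4 + 2·11 = 39, giving q_1* = 5.7692 and q_2* = 2.3077.
Utility at the optimum: U(5.7692, 2.3077) = 11.5385.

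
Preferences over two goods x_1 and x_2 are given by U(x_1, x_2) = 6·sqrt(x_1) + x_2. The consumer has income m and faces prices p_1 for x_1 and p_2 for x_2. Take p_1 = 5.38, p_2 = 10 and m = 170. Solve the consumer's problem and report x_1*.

Thus x_1* = (3·p_2/p_1)² — independent of m — with the rest of income spent on x_2.
Plugging in: x_1* = (3·10/5.38)² = 31.0941.

x_1* = 31.0941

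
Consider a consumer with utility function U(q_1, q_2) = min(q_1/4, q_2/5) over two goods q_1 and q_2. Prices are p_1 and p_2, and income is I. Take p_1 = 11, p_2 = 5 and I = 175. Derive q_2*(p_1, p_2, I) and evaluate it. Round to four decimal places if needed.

With perfect complements, no substitution: consume in ratio q_1:q_2 = 4:5.
Budget: p_1·q_1 + p_2·(5/4)·q_1 = I, so (4·p_1 + 5·p_2)·q_1 = 4·I.
Demand: q_1*(p_1,p_2,I) = 4·I/(4·p_1 + 5·p_2), q_2* = 5·I/(4·p_1 + 5·p_2).
Here 4·11 + 5·5 = 69, giving q_2* = 12.6812.

q_2* = 12.6812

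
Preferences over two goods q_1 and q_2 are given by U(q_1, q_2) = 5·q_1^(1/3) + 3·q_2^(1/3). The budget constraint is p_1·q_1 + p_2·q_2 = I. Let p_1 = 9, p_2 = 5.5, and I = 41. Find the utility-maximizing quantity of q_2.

q_2* = 2.7794

From the CES first-order condition, (5/3)·(q_2/q_1)^(2/3) = p_1/p_2.
Solve for the ratio: q_2/q_1 = [(3/5)·p_1/p_2]^(1.5).
Substitute q_2 = (q_2/q_1)·q_1 into the budget: q_1* = I/(p_1 + p_2·(q_2/q_1)).
Numerically q_2/q_1 = 0.972852, so q_1* = 41/(9 + 5.5·0.972852) = 2.857 and q_2* = 0.972852·2.857 = 2.7794.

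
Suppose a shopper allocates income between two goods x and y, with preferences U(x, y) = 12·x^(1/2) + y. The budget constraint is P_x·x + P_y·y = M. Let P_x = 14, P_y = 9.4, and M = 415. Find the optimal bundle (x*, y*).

Utility is quasi-linear in y; the FOC for x is 6/√x = P_x/P_y.
Solve: √x = 6·P_y/P_x, so x*(P_x,P_y) = (6·P_y/P_x)², and y* = (M − P_x·x*)/P_y.
Plugging in: x* = (6·9.4/14)² = 16.2294, y* = 19.9775.

x* = 16.2294, y* = 19.9775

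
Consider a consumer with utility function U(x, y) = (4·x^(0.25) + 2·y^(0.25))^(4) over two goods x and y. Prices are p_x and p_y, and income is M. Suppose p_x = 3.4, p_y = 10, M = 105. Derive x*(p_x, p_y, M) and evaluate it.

MRS = MU_x/MU_y = 2·(y/x)^(0.75). Set equal to p_x/p_y.
Solve for the ratio: y/x = [(1/2)·p_x/p_y]^(4/3).
Substitute y = (y/x)·x into the budget: x* = M/(p_x + p_y·(y/x)).
Numerically y/x = 0.094174, so x* = 105/(3.4 + 10·0.094174) = 24.1838.

x* = 24.1838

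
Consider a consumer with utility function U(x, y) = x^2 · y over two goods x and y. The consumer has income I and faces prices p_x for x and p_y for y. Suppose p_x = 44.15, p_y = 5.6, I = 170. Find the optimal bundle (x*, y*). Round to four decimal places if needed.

The MRS is 2·y/x. Set MRS = p_x/p_y.
So 2·p_y·y = p_x·x; combined with the budget, a share 2/3 of income goes to x.
Demand: x*(p_x,p_y,I) = 2/3·I/p_x and y* = 1/3·I/p_y.
At p_x=44.15, p_y=5.6, I=170: x* = 2/3·170/44.15 = 2.567, y* = 10.119.

x* = 2.567, y* = 10.119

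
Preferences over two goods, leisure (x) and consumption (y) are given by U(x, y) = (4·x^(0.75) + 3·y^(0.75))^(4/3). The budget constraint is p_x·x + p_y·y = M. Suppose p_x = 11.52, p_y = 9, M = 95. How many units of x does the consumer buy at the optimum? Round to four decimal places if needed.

x* = 4.9572

From the CES first-order condition, (4/3)·(y/x)^(0.25) = p_x/p_y.
Hence y/x = ((3/4)·p_x/p_y)^(1/(0.25)), i.e. raised to the 4 power.
Substitute y = (y/x)·x into the budget: x* = M/(p_x + p_y·(y/x)).
Numerically y/x = 0.849347, so x* = 95/(11.52 + 9·0.849347) = 4.9572.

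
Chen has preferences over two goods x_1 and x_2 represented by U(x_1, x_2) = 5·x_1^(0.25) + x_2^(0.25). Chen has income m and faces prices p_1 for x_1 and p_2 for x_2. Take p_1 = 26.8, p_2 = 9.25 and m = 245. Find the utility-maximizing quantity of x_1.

MRS = MU_x_1/MU_x_2 = 5·(x_2/x_1)^(0.75). Set equal to p_1/p_2.
Hence x_2/x_1 = ((1/5)·p_1/p_2)^(1/(0.75)), i.e. raised to the 4/3 power.
Substitute x_2 = (x_2/x_1)·x_1 into the budget: x_1* = m/(p_1 + p_2·(x_2/x_1)).
Numerically x_2/x_1 = 0.483093, so x_1* = 245/(26.8 + 9.25·0.483093) = 7.8353.

x_1* = 7.8353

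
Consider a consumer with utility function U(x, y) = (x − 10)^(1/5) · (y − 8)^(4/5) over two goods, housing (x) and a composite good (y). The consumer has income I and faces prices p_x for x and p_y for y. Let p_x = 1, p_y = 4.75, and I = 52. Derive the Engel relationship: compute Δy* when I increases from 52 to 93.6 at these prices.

This is Cobb-Douglas in (x−10, y−8): tangency gives 0.2·p_y·(y−8) = 0.8·p_x·(x−10).
Substituting into the budget: x* = 10 + 0.2·(I − 10·p_x − 8·p_y)/p_x, and y* = 8 + 0.8·(…)/p_y.
Discretionary income = 52 − 10·1 − 8·4.75 = 4; y* = 8 + 0.8·4/4.75 = 8.6737.
At I' = 93.6: y* = 15.68. Change: 15.68 − 8.6737 = 7.0063.

Δy* = 7.0063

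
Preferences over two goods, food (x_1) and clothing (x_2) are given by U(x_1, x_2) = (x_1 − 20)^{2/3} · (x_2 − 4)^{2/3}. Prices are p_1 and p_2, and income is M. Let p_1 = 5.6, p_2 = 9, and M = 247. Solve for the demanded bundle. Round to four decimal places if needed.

Substituting into the budget: x_1* = 20 + 0.5·(M − 20·p_1 − 4·p_2)/p_1, and x_2* = 4 + 0.5·(…)/p_2.
Discretionary income = 247 − 20·5.6 − 4·9 = 99; x_1* = 20 + 0.5·99/5.6 = 28.8393; x_2* = 4 + 0.5·99/9 = 9.5.

x_1* = 28.8393, x_2* = 9.5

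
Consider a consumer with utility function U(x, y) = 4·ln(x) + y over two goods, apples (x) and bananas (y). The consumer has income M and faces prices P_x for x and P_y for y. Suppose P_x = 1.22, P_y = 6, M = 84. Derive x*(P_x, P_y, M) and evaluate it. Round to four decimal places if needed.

x* = 19.6721

MU_x = 4/x, MU_y = 1. Tangency: 4/x = P_x/P_y.
So x*(P_x,P_y) = 4·P_y/P_x, independent of income; and y* = (M − 4·P_y)/P_y.
At the given prices: x* = 4·6/1.22 = 19.6721.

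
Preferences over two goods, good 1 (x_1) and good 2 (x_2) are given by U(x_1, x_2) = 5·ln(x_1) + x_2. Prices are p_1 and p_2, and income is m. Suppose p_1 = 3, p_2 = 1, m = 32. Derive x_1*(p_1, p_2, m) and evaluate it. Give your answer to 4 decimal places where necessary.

MU_x_1 = 5/x_1, MU_x_2 = 1. Tangency: 5/x_1 = p_1/p_2.
So x_1*(p_1,p_2) = 5·p_2/p_1, independent of income; and x_2* = (m − 5·p_2)/p_2.
At the given prices: x_1* = 5·1/3 = 1.6667.

x_1* = 1.6667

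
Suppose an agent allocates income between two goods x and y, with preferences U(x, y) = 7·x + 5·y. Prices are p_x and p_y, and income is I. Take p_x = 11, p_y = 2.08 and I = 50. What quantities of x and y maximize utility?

x* = 0, y* = 24.0385

Linear utility — the consumer picks whichever good has higher MU/price: 7/11 = 0.6364 vs 5/2.08 = 2.4038.
y gives more utility per dollar, so spend all income on y: y* = I/p_y, x* = 0.
Numerically: x* = 0, y* = 24.0385.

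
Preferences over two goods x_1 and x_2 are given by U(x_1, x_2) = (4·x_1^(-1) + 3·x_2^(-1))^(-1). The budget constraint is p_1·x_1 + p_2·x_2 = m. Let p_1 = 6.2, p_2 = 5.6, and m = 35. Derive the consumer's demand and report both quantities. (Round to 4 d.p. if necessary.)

From the CES first-order condition, (4/3)·(x_2/x_1)^(2) = p_1/p_2.
Solve for the ratio: x_2/x_1 = [(3/4)·p_1/p_2]^(0.5).
With the ratio pinned down, the budget gives x_1* = m/(p_1 + p_2·(x_2/x_1)) and x_2* = (x_2/x_1)·x_1*.
Numerically x_2/x_1 = 0.911239, so x_1* = 35/(6.2 + 5.6·0.911239) = 3.0965 and x_2* = 0.911239·3.0965 = 2.8217.

x_1* = 3.0965, x_2* = 2.8217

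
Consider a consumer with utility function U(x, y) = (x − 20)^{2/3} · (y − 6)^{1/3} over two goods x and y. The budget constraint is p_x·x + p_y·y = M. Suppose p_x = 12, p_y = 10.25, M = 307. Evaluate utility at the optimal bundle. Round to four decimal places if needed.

MRS = 2·(y−6)/(x−20). Tangency with p_x/p_y gives y−6 = (1/2)·(p_x/p_y)·(x−20).
Substituting into the budget: x* = 20 + 2/3·(M − 20·p_x − 6·p_y)/p_x, and y* = 6 + 1/3·(…)/p_y.
Discretionary income = 307 − 20·12 − 6·10.25 = 5.5; x* = 20 + 2/3·5.5/12 = 20.3056; y* = 6 + 1/3·5.5/10.25 = 6.1789.
Utility at the optimum: U(20.3056, 6.1789) = 0.2556.

V = 0.2556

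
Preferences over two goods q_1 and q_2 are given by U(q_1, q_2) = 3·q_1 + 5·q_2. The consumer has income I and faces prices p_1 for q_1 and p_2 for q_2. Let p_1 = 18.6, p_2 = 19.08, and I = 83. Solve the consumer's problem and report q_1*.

q_1* = 0

Linear utility — the consumer picks whichever good has higher MU/price: 3/18.6 = 0.1613 vs 5/19.08 = 0.2621.
q_2 gives more utility per dollar, so spend all income on q_2: q_2* = I/p_2, q_1* = 0.
Numerically: q_1* = 0, q_2* = 4.3501.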